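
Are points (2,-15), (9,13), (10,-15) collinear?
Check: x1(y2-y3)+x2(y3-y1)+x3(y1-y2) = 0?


2*(13+ 15) + 9*(-15+ 15) + 10*(-15-13)
= 56 + 0 - 280 = -224

No, not collinear (determinant = -224)


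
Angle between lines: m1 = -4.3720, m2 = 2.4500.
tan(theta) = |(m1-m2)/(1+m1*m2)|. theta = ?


m1-m2 = -6.822
1+m1*m2 = -9.7114
tan(theta) = |-6.822/(-9.7114)| = 0.702473
theta = arctan(|-6.822/(-9.7114)|) = 35.0870 degrees (acute angle)

35.0870 degrees


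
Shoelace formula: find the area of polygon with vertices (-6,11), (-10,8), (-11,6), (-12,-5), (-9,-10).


sum(xi*y_{i+1}) = -6*8 - 10*6 - 11*(-5) - 12*(-10) - 9*11 = -32
sum(yi*x_{i+1}) = 11*(-10) + 8*(-11) + 6*(-12) - 5*(-9) - 10*(-6) = -165
Area = |-32 + 165|/2 = 133/2 = 66.5000

66.5000 sq units


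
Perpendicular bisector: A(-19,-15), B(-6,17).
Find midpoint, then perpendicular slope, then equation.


Midpoint = (-12.5, 1)
Slope of AB = dy/dx = 32/13 = 2.4615
Perp slope = -dx/dy = -13/32 = -0.4062
b = My - (perp slope)*Mx = 1 + (13*(-12.5))/32 = 1 - 5.0781 = -4.0781

y = -0.4062x - 4.0781


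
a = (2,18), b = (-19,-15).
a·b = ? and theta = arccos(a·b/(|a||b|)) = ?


a·b = 2*(-19) + 18*(-15) = -38 - 270 = -308
|a| = sqrt(4+324) = 18.1108
|b| = sqrt(361+225) = 24.2074
cos(theta) = -308/(sqrt(328)*sqrt(586)) = -308/sqrt(192208) = -0.702530
theta = arccos(-308/sqrt(192208)) = 134.6304 degrees

a·b = -308, theta = 134.6304 deg


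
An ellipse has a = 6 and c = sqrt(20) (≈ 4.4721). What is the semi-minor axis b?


b^2 = 6^2 - (sqrt(20))^2 = 36 - 20 = 16
b = sqrt(16) = 4

b = 4


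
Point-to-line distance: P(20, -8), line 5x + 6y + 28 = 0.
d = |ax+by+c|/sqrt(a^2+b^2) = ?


|5*20 + 6*(-8) + 28| = |80| = 80
sqrt(25 + 36) = sqrt(61) = 7.8102
d = 80/sqrt(61) = 10.2430

10.2430


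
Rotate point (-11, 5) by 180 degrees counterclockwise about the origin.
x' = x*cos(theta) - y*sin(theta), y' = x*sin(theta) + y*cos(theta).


cos(180) = -1, sin(180) = 0
x' = -11*(-1) - 5*0 = 11
y' = -11*0 + 5*(-1) = -5

(11, -5)


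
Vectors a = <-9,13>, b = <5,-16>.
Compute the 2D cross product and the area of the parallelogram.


cross = -9*(-16) - 13*5 = 144 - 65 = 79
Parallelogram area = |79| = 79

cross = 79, parallelogram area = 79


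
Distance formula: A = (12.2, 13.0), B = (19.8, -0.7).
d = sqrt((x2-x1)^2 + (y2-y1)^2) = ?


dx = 19.8 - 12.2 = 7.6
dy = -0.7 - 13.0 = -13.7
d = sqrt(57.76 + 187.69) = sqrt(245.45) = 15.6668

15.6668


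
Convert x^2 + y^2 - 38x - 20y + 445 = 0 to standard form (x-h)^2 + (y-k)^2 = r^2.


h = -D/2 = 38/2 = 19
k = -E/2 = 20/2 = 10
r^2 = h^2 + k^2 - F = 361 + 100 - 445 = 16
r = 4

Center (19, 10), radius = 4


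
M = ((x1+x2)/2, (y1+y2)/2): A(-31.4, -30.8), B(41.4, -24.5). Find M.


Mx = (-31.4 + 41.4)/2 = 10.0/2 = 5.0000
My = (-30.8 - 24.5)/2 = -55.3/2 = -27.6500

(5.0000, -27.6500)


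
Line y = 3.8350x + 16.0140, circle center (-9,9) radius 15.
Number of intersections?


Substitute y = 3.8350x + 16.0140: (x+ 9)^2 + (3.8350x+16.0140-9)^2 = 225
Expand to Ax^2 + Bx + C = 0, where b-k = 7.014
A = 1+m^2 = 15.707225
B = 2(m(b-k) - h) = 2(3.8350*7.014 + 9) = 71.79738
C = h^2 + (b-k)^2 - r^2 = 81 + 49.196196 - 225 = -94.803804
disc = B^2-4AC = 5154.8638 + 5956.4187 = 11111.2825
disc > 0

2 intersection points


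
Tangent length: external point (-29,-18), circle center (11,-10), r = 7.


d = sqrt((-29-11)^2 + (-18+ 10)^2) = sqrt(1600+64) = 40.7922
L = sqrt(1664.0000 - 49) = sqrt(1615.0000) = 40.1871

40.1871


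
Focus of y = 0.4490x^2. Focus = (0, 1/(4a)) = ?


a = 0.4490
4a = 1.7960
focus = (0, 1/1.7960) = (0, 0.5568)

Focus = (0, 0.5568)


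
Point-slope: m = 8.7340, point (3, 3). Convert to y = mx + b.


y - 3 = 8.7340(x - 3)
y = 8.7340x + 3 - 8.7340*3
y = 8.7340x - 23.2020

y = 8.7340x - 23.2020


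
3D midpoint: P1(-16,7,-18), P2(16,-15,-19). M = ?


Mx = (-16+16)/2 = 0
My = (7- 15)/2 = -4.0000
Mz = (-18- 19)/2 = -18.5000

M = (0, -4.0000, -18.5000)


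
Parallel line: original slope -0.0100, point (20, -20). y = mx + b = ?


Parallel lines have equal slopes.
m2 = -0.0100
b2 = -20 + 0.0100*20 = -19.8000

y = -0.0100x - 19.8000


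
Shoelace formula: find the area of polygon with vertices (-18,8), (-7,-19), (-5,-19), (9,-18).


sum(xi*y_{i+1}) = -18*(-19) - 7*(-19) - 5*(-18) + 9*8 = 637
sum(yi*x_{i+1}) = 8*(-7) - 19*(-5) - 19*9 - 18*(-18) = 192
Area = |637 - 192|/2 = 445/2 = 222.5000

222.5000 sq units


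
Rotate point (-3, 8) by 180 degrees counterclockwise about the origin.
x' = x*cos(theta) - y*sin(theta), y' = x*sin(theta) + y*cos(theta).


cos(180) = -1, sin(180) = 0
x' = -3*(-1) - 8*0 = 3
y' = -3*0 + 8*(-1) = -8

(3, -8)


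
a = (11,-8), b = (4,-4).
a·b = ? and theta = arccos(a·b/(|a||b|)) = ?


a·b = 11*4 - 8*(-4) = 44 + 32 = 76
|a| = sqrt(121+64) = 13.6015
|b| = sqrt(16+16) = 5.6569
cos(theta) = 76/(sqrt(185)*sqrt(32)) = 76/sqrt(5920) = 0.987763
theta = arccos(76/sqrt(5920)) = 8.9726 degrees

a·b = 76, theta = 8.9726 deg


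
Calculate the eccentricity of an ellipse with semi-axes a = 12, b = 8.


c = sqrt(144-64) = sqrt(80) = 8.9443
e = c/a = sqrt(80)/12 = 0.7454

e = 0.7454


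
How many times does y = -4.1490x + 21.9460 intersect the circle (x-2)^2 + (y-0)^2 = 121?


Substitute y = -4.1490x + 21.9460: (x-2)^2 + (-4.1490x+21.9460-0)^2 = 121
Expand to Ax^2 + Bx + C = 0, where b-k = 21.946
A = 1+m^2 = 18.214201
B = 2(m(b-k) - h) = 2(-4.1490*21.946 - 2) = -186.107908
C = h^2 + (b-k)^2 - r^2 = 4 + 481.626916 - 121 = 364.626916
disc = B^2-4AC = 34636.1534 - 26565.5518 = 8070.6016
disc > 0

2 intersection points


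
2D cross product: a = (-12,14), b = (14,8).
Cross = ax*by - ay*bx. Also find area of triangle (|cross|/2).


cross = -12*8 - 14*14 = -96 - 196 = -292
Triangle area = |-292|/2 = 292/2 = 146.0000

cross = -292, triangle area = 146.0000


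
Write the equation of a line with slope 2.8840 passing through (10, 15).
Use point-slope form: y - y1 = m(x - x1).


y - 15 = 2.8840(x - 10)
y = 2.8840x + 15 - 2.8840*10
y = 2.8840x - 13.8400

y = 2.8840x - 13.8400


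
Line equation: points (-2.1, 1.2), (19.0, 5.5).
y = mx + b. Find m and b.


m = (4.3)/(21.1) = 0.2038
b = y1 - m*x1 = 1.2 - (4.3*(-2.1))/(21.1) = 1.2 + 0.4280 = 1.6280

y = 0.2038x + 1.6280


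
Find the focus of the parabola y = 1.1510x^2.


a = 1.1510
4a = 4.6040
focus = (0, 1/4.6040) = (0, 0.2172)

Focus = (0, 0.2172)


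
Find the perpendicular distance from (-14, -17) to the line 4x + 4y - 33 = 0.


|4*(-14) + 4*(-17) - 33| = |-157| = 157
sqrt(16 + 16) = sqrt(32) = 5.6569
d = 157/sqrt(32) = 27.7539

27.7539


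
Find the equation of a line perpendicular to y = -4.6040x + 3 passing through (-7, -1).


Perpendicular slope = -1/m1 = -1/(-4.6040) = 0.2172
b2 = y0 - m2*x0 = -1 - 7/(-4.6040) = -1 + 1.5204 = 0.5204

y = 0.2172x + 0.5204


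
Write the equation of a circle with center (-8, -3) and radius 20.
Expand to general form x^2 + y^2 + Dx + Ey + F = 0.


(x+ 8)^2 + (y+ 3)^2 = 20^2
D = -2h = 16, E = -2k = 6
F = h^2+k^2-r^2 = 64+9-400 = -327

x^2 + y^2 + 16x + 6y - 327 = 0


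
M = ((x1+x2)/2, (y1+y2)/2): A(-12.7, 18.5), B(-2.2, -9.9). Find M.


Mx = (-12.7 - 2.2)/2 = -14.9/2 = -7.4500
My = (18.5 - 9.9)/2 = 8.6/2 = 4.3000

(-7.4500, 4.3000)


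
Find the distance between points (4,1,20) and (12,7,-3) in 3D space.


dx=8, dy=6, dz=-23
d = sqrt(64+36+529) = sqrt(629) = 25.0799

25.0799


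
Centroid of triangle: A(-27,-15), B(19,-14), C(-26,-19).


Gx = (-27+19- 26)/3 = -34/3 = -11.3333
Gy = (-15- 14- 19)/3 = -48/3 = -16.0000

G = (-11.3333, -16.0000)


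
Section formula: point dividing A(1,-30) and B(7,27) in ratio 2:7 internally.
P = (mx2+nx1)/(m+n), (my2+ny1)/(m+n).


Px = (2*7 + 7*1)/9 = 21/9 = 2.3333
Py = (2*27 + 7*(-30))/9 = -156/9 = -17.3333

P = (2.3333, -17.3333)


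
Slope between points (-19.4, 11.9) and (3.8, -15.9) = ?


dy = -15.9 - 11.9 = -27.8
dx = 3.8 + 19.4 = 23.2
m = -27.8/23.2 = -1.1983

m = -1.1983


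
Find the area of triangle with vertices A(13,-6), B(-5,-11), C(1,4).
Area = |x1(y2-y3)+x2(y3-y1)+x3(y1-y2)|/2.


13*(-11-4) = -195
-5*(4+ 6) = -50
1*(-6+ 11) = 5
sum = -240
Area = |-240|/2 = 120.0000

120.0000 sq units


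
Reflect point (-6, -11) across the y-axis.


Reflection rule for y-axis: (-x, y)
(-6, -11) -> (6, -11)

(6, -11)


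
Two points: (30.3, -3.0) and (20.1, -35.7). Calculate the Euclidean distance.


dx = 20.1 - 30.3 = -10.2
dy = -35.7 + 3.0 = -32.7
d = sqrt(104.04 + 1069.29) = sqrt(1173.33) = 34.2539

34.2539


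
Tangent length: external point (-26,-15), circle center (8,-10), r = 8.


d = sqrt((-26-8)^2 + (-15+ 10)^2) = sqrt(1156+25) = 34.3657
L = sqrt(1181.0000 - 64) = sqrt(1117.0000) = 33.4215

33.4215


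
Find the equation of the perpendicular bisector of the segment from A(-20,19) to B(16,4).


Midpoint = (-2, 11.5)
Slope of AB = dy/dx = -15/36 = -0.4167
Perp slope = -dx/dy = 36/15 = 2.4000
b = My - (perp slope)*Mx = 11.5 + (36*(-2))/(-15) = 11.5 + 4.8000 = 16.3000

y = 2.4000x + 16.3000


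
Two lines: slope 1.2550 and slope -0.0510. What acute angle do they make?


m1-m2 = 1.306
1+m1*m2 = 0.935995
tan(theta) = |1.306/0.935995| = 1.395307
theta = arctan(|1.306/0.935995|) = 54.3713 degrees (acute angle)

54.3713 degrees


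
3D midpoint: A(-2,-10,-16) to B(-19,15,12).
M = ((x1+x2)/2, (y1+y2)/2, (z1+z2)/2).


Mx = (-2- 19)/2 = -10.5000
My = (-10+15)/2 = 2.5000
Mz = (-16+12)/2 = -2.0000

M = (-10.5000, 2.5000, -2.0000)


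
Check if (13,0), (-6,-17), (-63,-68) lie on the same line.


13*(-17+ 68) - 6*(-68-0) - 63*(0+ 17)
= 663 + 408 - 1071 = 0

Yes, collinear (determinant = 0)


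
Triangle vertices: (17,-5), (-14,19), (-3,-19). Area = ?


17*(19+ 19) = 646
-14*(-19+ 5) = 196
-3*(-5-19) = 72
sum = 914
Area = |914|/2 = 457.0000

457.0000 sq units


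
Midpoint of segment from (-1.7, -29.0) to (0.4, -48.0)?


Mx = (-1.7 + 0.4)/2 = -1.3/2 = -0.6500
My = (-29.0 - 48.0)/2 = -77.0/2 = -38.5000

(-0.6500, -38.5000)


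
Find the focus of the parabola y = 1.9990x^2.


a = 1.9990
4a = 7.9960
focus = (0, 1/7.9960) = (0, 0.1251)

Focus = (0, 0.1251)


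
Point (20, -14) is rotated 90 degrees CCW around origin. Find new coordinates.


cos(90) = 0, sin(90) = 1
x' = 20*0 + 14*1 = 14
y' = 20*1 - 14*0 = 20

(14, 20)


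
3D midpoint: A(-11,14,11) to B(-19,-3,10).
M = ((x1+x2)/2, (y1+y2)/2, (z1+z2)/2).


Mx = (-11- 19)/2 = -15.0000
My = (14- 3)/2 = 5.5000
Mz = (11+10)/2 = 10.5000

M = (-15.0000, 5.5000, 10.5000)


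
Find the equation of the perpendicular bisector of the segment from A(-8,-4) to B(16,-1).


Midpoint = (4, -2.5)
Slope of AB = dy/dx = 3/24 = 0.1250
Perp slope = -dx/dy = -24/3 = -8.0000
b = My - (perp slope)*Mx = -2.5 + (24*4)/3 = -2.5 + 32.0000 = 29.5000

y = -8.0000x + 29.5000


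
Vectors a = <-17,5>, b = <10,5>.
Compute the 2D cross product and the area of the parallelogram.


cross = -17*5 - 5*10 = -85 - 50 = -135
Parallelogram area = |-135| = 135

cross = -135, parallelogram area = 135


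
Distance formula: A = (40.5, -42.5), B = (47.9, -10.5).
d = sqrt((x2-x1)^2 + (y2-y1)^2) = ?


dx = 47.9 - 40.5 = 7.4
dy = -10.5 + 42.5 = 32.0
d = sqrt(54.76 + 1024.0) = sqrt(1078.76) = 32.8445

32.8445


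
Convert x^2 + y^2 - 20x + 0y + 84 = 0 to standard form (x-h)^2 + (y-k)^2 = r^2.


h = -D/2 = 20/2 = 10
k = -E/2 = 0/2 = 0
r^2 = h^2 + k^2 - F = 100 + 0 - 84 = 16
r = 4

Center (10, 0), radius = 4


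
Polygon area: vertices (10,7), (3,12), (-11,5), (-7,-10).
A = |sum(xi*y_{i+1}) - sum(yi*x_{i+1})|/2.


sum(xi*y_{i+1}) = 10*12 + 3*5 - 11*(-10) - 7*7 = 196
sum(yi*x_{i+1}) = 7*3 + 12*(-11) + 5*(-7) - 10*10 = -246
Area = |196 + 246|/2 = 442/2 = 221.0000

221.0000 sq units


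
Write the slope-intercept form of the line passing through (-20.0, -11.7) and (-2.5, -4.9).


m = (6.8)/(17.5) = 0.3886
b = y1 - m*x1 = -11.7 - (6.8*(-20.0))/(17.5) = -11.7 + 7.7714 = -3.9286

y = 0.3886x - 3.9286


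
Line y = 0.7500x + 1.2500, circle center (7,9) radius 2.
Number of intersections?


Substitute y = 0.7500x + 1.2500: (x-7)^2 + (0.7500x+1.2500-9)^2 = 4
Expand to Ax^2 + Bx + C = 0, where b-k = -7.75
A = 1+m^2 = 1.5625
B = 2(m(b-k) - h) = 2(0.7500*(-7.75) - 7) = -25.625
C = h^2 + (b-k)^2 - r^2 = 49 + 60.0625 - 4 = 105.0625
disc = B^2-4AC = 656.6406 - 656.6406 = 0
disc = 0

1 intersection point (tangent)


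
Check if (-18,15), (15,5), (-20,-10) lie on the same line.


-18*(5+ 10) + 15*(-10-15) - 20*(15-5)
= -270 - 375 - 200 = -845

No, not collinear (determinant = -845)


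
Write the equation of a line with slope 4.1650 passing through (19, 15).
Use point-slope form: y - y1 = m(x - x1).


y - 15 = 4.1650(x - 19)
y = 4.1650x + 15 - 4.1650*19
y = 4.1650x - 64.1350

y = 4.1650x - 64.1350


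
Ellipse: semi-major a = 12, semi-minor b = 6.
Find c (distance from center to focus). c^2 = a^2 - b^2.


c^2 = 12^2 - 6^2 = 144 - 36 = 108
c = sqrt(108) = 10.3923

c = 10.3923


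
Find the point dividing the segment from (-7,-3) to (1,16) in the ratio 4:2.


Px = (4*1 + 2*(-7))/6 = -10/6 = -1.6667
Py = (4*16 + 2*(-3))/6 = 58/6 = 9.6667

P = (-1.6667, 9.6667)


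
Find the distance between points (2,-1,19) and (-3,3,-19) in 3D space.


dx=-5, dy=4, dz=-38
d = sqrt(25+16+1444) = sqrt(1485) = 38.5357

38.5357


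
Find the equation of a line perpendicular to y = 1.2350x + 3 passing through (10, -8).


Perpendicular slope = -1/m1 = -1/1.2350 = -0.8097
b2 = y0 - m2*x0 = -8 + 10/1.2350 = -8 + 8.0972 = 0.0972

y = -0.8097x + 0.0972


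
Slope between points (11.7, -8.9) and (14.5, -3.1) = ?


dy = -3.1 + 8.9 = 5.8
dx = 14.5 - 11.7 = 2.8
m = 5.8/2.8 = 2.0714

m = 2.0714


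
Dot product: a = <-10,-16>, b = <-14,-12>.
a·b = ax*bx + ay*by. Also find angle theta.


a·b = -10*(-14) - 16*(-12) = 140 + 192 = 332
|a| = sqrt(100+256) = 18.8680
|b| = sqrt(196+144) = 18.4391
cos(theta) = 332/(sqrt(356)*sqrt(340)) = 332/sqrt(121040) = 0.954275
theta = arccos(332/sqrt(121040)) = 17.3933 degrees

a·b = 332, theta = 17.3933 deg


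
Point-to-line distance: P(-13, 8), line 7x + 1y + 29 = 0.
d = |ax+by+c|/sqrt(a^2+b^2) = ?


|7*(-13) + 1*8 + 29| = |-54| = 54
sqrt(49 + 1) = sqrt(50) = 7.0711
d = 54/sqrt(50) = 7.6368

7.6368


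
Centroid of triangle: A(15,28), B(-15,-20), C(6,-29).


Gx = (15- 15+6)/3 = 6/3 = 2.0000
Gy = (28- 20- 29)/3 = -21/3 = -7.0000

G = (2.0000, -7.0000)


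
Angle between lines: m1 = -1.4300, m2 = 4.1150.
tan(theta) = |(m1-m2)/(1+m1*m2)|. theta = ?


m1-m2 = -5.545
1+m1*m2 = -4.88445
tan(theta) = |-5.545/(-4.88445)| = 1.135235
theta = arctan(|-5.545/(-4.88445)|) = 48.6240 degrees (acute angle)

48.6240 degrees


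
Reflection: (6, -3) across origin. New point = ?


Reflection rule for origin: (-x, -y)
(6, -3) -> (-6, 3)

(-6, 3)


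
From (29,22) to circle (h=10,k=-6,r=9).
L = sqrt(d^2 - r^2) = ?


d = sqrt((29-10)^2 + (22+ 6)^2) = sqrt(361+784) = 33.8378
L = sqrt(1145.0000 - 81) = sqrt(1064.0000) = 32.6190

32.6190


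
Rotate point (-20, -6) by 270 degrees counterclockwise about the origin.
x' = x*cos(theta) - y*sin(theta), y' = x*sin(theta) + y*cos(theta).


cos(270) = 0, sin(270) = -1
x' = -20*0 + 6*(-1) = -6
y' = -20*(-1) - 6*0 = 20

(-6, 20)


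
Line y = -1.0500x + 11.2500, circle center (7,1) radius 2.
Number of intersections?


Substitute y = -1.0500x + 11.2500: (x-7)^2 + (-1.0500x+11.2500-1)^2 = 4
Expand to Ax^2 + Bx + C = 0, where b-k = 10.25
A = 1+m^2 = 2.1025
B = 2(m(b-k) - h) = 2(-1.0500*10.25 - 7) = -35.525
C = h^2 + (b-k)^2 - r^2 = 49 + 105.0625 - 4 = 150.0625
disc = B^2-4AC = 1262.0256 - 1262.0256 = 0
disc = 0

1 intersection point (tangent)


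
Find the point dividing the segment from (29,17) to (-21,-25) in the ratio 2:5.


Px = (2*(-21) + 5*29)/7 = 103/7 = 14.7143
Py = (2*(-25) + 5*17)/7 = 35/7 = 5.0000

P = (14.7143, 5.0000)


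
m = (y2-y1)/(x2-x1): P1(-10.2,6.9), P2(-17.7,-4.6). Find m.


dy = -4.6 - 6.9 = -11.5
dx = -17.7 + 10.2 = -7.5
m = -11.5/(-7.5) = 1.5333

m = 1.5333


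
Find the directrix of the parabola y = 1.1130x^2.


a = 1.1130
1/(4a) = 0.2246
directrix: y = -0.2246 = -0.2246

y = -0.2246


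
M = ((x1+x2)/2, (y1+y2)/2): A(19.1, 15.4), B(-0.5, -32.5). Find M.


Mx = (19.1 - 0.5)/2 = 18.6/2 = 9.3000
My = (15.4 - 32.5)/2 = -17.1/2 = -8.5500

(9.3000, -8.5500)


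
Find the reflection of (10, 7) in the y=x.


Reflection rule for y=x: (y, x)
(10, 7) -> (7, 10)

(7, 10)


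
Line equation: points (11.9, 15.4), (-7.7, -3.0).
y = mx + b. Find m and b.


m = (-18.4)/(-19.6) = 0.9388
b = y1 - m*x1 = 15.4 - (-18.4*11.9)/(-19.6) = 15.4 - 11.1714 = 4.2286

y = 0.9388x + 4.2286


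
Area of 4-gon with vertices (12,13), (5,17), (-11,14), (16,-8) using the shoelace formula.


sum(xi*y_{i+1}) = 12*17 + 5*14 - 11*(-8) + 16*13 = 570
sum(yi*x_{i+1}) = 13*5 + 17*(-11) + 14*16 - 8*12 = 6
Area = |570 - 6|/2 = 564/2 = 282.0000

282.0000 sq units


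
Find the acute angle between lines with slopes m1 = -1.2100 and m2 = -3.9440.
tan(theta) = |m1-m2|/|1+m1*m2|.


m1-m2 = 2.734
1+m1*m2 = 5.77224
tan(theta) = |2.734/5.77224| = 0.473646
theta = arctan(|2.734/5.77224|) = 25.3444 degrees (acute angle)

25.3444 degrees


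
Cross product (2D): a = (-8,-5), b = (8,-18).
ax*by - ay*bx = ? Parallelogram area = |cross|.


cross = -8*(-18) + 5*8 = 144 + 40 = 184
Parallelogram area = |184| = 184

cross = 184, parallelogram area = 184


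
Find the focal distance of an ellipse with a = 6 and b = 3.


c^2 = 6^2 - 3^2 = 36 - 9 = 27
c = sqrt(27) = 5.1962

c = 5.1962


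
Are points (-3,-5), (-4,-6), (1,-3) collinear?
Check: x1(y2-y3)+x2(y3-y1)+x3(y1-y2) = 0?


-3*(-6+ 3) - 4*(-3+ 5) + 1*(-5+ 6)
= 9 - 8 + 1 = 2

No, not collinear (determinant = 2)


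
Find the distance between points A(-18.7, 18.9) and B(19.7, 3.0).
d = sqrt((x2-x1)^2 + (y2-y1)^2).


dx = 19.7 + 18.7 = 38.4
dy = 3.0 - 18.9 = -15.9
d = sqrt(1474.56 + 252.81) = sqrt(1727.37) = 41.5616

41.5616


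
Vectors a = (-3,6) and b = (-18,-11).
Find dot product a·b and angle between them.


a·b = -3*(-18) + 6*(-11) = 54 - 66 = -12
|a| = sqrt(9+36) = 6.7082
|b| = sqrt(324+121) = 21.0950
cos(theta) = -12/(sqrt(45)*sqrt(445)) = -12/sqrt(20025) = -0.084800
theta = arccos(-12/sqrt(20025)) = 94.8645 degrees

a·b = -12, theta = 94.8645 deg


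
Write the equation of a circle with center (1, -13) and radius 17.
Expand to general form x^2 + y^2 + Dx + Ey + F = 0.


(x-1)^2 + (y+ 13)^2 = 17^2
D = -2h = -2, E = -2k = 26
F = h^2+k^2-r^2 = 1+169-289 = -119

x^2 + y^2 - 2x + 26y - 119 = 0


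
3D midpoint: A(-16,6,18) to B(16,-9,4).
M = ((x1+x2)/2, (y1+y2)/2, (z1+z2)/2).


Mx = (-16+16)/2 = 0
My = (6- 9)/2 = -1.5000
Mz = (18+4)/2 = 11.0000

M = (0, -1.5000, 11.0000)


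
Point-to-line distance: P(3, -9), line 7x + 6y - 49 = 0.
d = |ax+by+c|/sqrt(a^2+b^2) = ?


|7*3 + 6*(-9) - 49| = |-82| = 82
sqrt(49 + 36) = sqrt(85) = 9.2195
d = 82/sqrt(85) = 8.8941

8.8941


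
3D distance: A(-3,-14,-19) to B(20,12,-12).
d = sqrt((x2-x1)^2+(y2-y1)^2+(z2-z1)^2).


dx=23, dy=26, dz=7
d = sqrt(529+676+49) = sqrt(1254) = 35.4119

35.4119


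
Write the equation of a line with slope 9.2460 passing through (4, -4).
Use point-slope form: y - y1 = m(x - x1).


y + 4 = 9.2460(x - 4)
y = 9.2460x - 4 - 9.2460*4
y = 9.2460x - 40.9840

y = 9.2460x - 40.9840


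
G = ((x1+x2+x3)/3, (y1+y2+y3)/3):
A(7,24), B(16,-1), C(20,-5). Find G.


Gx = (7+16+20)/3 = 43/3 = 14.3333
Gy = (24- 1- 5)/3 = 18/3 = 6.0000

G = (14.3333, 6.0000)


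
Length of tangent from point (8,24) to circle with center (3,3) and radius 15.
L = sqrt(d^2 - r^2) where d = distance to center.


d = sqrt((8-3)^2 + (24-3)^2) = sqrt(25+441) = 21.5870
L = sqrt(466.0000 - 225) = sqrt(241.0000) = 15.5242

15.5242


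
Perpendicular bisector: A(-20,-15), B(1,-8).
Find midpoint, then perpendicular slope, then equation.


Midpoint = (-9.5, -11.5)
Slope of AB = dy/dx = 7/21 = 0.3333
Perp slope = -dx/dy = -21/7 = -3.0000
b = My - (perp slope)*Mx = -11.5 + (21*(-9.5))/7 = -11.5 - 28.5000 = -40.0000

y = -3.0000x - 40.0000


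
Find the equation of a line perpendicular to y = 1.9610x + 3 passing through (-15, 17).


Perpendicular slope = -1/m1 = -1/1.9610 = -0.5099
b2 = y0 - m2*x0 = 17 - 15/1.9610 = 17 - 7.6492 = 9.3508

y = -0.5099x + 9.3508


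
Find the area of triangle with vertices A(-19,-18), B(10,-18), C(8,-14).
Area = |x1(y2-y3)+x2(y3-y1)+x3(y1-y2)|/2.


-19*(-18+ 14) = 76
10*(-14+ 18) = 40
8*(-18+ 18) = 0
sum = 116
Area = |116|/2 = 58.0000

58.0000 sq units


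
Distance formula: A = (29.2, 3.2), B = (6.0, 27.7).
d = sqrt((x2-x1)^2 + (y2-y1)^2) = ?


dx = 6.0 - 29.2 = -23.2
dy = 27.7 - 3.2 = 24.5
d = sqrt(538.24 + 600.25) = sqrt(1138.49) = 33.7415

33.7415


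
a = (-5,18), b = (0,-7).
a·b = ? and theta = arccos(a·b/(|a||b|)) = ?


a·b = -5*0 + 18*(-7) = 0 - 126 = -126
|a| = sqrt(25+324) = 18.6815
|b| = sqrt(0+49) = 7.0000
cos(theta) = -126/(sqrt(349)*sqrt(49)) = -126/sqrt(17101) = -0.963518
theta = arccos(-126/sqrt(17101)) = 164.4759 degrees

a·b = -126, theta = 164.4759 deg


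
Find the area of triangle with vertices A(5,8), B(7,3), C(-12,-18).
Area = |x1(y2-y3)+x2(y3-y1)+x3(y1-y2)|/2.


5*(3+ 18) = 105
7*(-18-8) = -182
-12*(8-3) = -60
sum = -137
Area = |-137|/2 = 68.5000

68.5000 sq units


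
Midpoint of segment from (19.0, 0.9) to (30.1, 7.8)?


Mx = (19.0 + 30.1)/2 = 49.1/2 = 24.5500
My = (0.9 + 7.8)/2 = 8.7/2 = 4.3500

(24.5500, 4.3500)


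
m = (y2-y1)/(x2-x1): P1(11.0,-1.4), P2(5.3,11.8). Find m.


dy = 11.8 + 1.4 = 13.2
dx = 5.3 - 11.0 = -5.7
m = 13.2/(-5.7) = -2.3158

m = -2.3158


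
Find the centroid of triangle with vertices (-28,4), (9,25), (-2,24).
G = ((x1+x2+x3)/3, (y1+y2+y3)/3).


Gx = (-28+9- 2)/3 = -21/3 = -7.0000
Gy = (4+25+24)/3 = 53/3 = 17.6667

G = (-7.0000, 17.6667)


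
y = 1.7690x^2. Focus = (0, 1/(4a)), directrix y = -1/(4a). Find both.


a = 1.7690
1/(4a) = 0.1413
Focus = (0, 0.1413)
Directrix: y = -0.1413

Focus = (0, 0.1413), Directrix: y = -0.1413


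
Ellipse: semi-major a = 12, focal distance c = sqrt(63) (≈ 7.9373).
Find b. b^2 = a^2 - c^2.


b^2 = 12^2 - (sqrt(63))^2 = 144 - 63 = 81
b = sqrt(81) = 9

b = 9


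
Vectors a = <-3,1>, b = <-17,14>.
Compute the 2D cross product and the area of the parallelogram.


cross = -3*14 - 1*(-17) = -42 + 17 = -25
Parallelogram area = |-25| = 25

cross = -25, parallelogram area = 25


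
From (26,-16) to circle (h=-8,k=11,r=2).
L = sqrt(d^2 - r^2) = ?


d = sqrt((26+ 8)^2 + (-16-11)^2) = sqrt(1156+729) = 43.4166
L = sqrt(1885.0000 - 4) = sqrt(1881.0000) = 43.3705

43.3705


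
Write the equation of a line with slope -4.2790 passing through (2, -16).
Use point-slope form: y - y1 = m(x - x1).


y + 16 = -4.2790(x - 2)
y = -4.2790x - 16 + 4.2790*2
y = -4.2790x - 7.4420

y = -4.2790x - 7.4420


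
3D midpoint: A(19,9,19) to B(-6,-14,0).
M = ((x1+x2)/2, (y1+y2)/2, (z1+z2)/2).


Mx = (19- 6)/2 = 6.5000
My = (9- 14)/2 = -2.5000
Mz = (19+0)/2 = 9.5000

M = (6.5000, -2.5000, 9.5000)


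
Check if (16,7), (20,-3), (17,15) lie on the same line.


16*(-3-15) + 20*(15-7) + 17*(7+ 3)
= -288 + 160 + 170 = 42

No, not collinear (determinant = 42)


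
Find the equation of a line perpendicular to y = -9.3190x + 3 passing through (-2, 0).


Perpendicular slope = -1/m1 = -1/(-9.3190) = 0.1073
b2 = y0 - m2*x0 = 0 - 2/(-9.3190) = 0 + 0.2146 = 0.2146

y = 0.1073x + 0.2146


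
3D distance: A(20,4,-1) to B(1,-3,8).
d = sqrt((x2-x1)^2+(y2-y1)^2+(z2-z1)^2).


dx=-19, dy=-7, dz=9
d = sqrt(361+49+81) = sqrt(491) = 22.1585

22.1585


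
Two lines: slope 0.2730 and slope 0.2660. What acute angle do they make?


m1-m2 = 0.007
1+m1*m2 = 1.072618
tan(theta) = |0.007/1.072618| = 0.006526
theta = arctan(|0.007/1.072618|) = 0.3739 degrees (acute angle)

0.3739 degrees


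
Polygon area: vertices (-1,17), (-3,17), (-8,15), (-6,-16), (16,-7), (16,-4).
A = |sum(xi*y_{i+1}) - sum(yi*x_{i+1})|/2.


sum(xi*y_{i+1}) = -1*17 - 3*15 - 8*(-16) - 6*(-7) + 16*(-4) + 16*17 = 316
sum(yi*x_{i+1}) = 17*(-3) + 17*(-8) + 15*(-6) - 16*16 - 7*16 - 4*(-1) = -641
Area = |316 + 641|/2 = 957/2 = 478.5000

478.5000 sq units


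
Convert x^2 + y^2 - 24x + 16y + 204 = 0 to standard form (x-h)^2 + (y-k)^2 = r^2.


h = -D/2 = 24/2 = 12
k = -E/2 = -16/2 = -8
r^2 = h^2 + k^2 - F = 144 + 64 - 204 = 4
r = 2

Center (12, -8), radius = 2


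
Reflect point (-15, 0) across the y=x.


Reflection rule for y=x: (y, x)
(-15, 0) -> (0, -15)

(0, -15)


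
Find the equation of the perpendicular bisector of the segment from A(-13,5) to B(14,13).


Midpoint = (0.5, 9)
Slope of AB = dy/dx = 8/27 = 0.2963
Perp slope = -dx/dy = -27/8 = -3.3750
b = My - (perp slope)*Mx = 9 + (27*0.5)/8 = 9 + 1.6875 = 10.6875

y = -3.3750x + 10.6875


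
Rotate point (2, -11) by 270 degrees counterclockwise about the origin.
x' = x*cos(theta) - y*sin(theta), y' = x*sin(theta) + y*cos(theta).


cos(270) = 0, sin(270) = -1
x' = 2*0 + 11*(-1) = -11
y' = 2*(-1) - 11*0 = -2

(-11, -2)


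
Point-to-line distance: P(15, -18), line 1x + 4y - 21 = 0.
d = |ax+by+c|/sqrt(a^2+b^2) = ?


|1*15 + 4*(-18) - 21| = |-78| = 78
sqrt(1 + 16) = sqrt(17) = 4.1231
d = 78/sqrt(17) = 18.9178

18.9178


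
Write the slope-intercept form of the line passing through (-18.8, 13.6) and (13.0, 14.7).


m = (1.1)/(31.8) = 0.0346
b = y1 - m*x1 = 13.6 - (1.1*(-18.8))/(31.8) = 13.6 + 0.6503 = 14.2503

y = 0.0346x + 14.2503


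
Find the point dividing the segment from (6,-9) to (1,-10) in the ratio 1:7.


Px = (1*1 + 7*6)/8 = 43/8 = 5.3750
Py = (1*(-10) + 7*(-9))/8 = -73/8 = -9.1250

P = (5.3750, -9.1250)


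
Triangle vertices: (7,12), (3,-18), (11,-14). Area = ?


7*(-18+ 14) = -28
3*(-14-12) = -78
11*(12+ 18) = 330
sum = 224
Area = |224|/2 = 112.0000

112.0000 sq units


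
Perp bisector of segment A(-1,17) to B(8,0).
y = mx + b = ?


Midpoint = (3.5, 8.5)
Slope of AB = dy/dx = -17/9 = -1.8889
Perp slope = -dx/dy = 9/17 = 0.5294
b = My - (perp slope)*Mx = 8.5 + (9*3.5)/(-17) = 8.5 - 1.8529 = 6.6471

y = 0.5294x + 6.6471


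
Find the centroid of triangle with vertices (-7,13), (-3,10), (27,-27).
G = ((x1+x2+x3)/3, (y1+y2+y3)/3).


Gx = (-7- 3+27)/3 = 17/3 = 5.6667
Gy = (13+10- 27)/3 = -4/3 = -1.3333

G = (5.6667, -1.3333)


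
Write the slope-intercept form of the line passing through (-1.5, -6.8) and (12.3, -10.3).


m = (-3.5)/(13.8) = -0.2536
b = y1 - m*x1 = -6.8 - (-3.5*(-1.5))/(13.8) = -6.8 - 0.3804 = -7.1804

y = -0.2536x - 7.1804


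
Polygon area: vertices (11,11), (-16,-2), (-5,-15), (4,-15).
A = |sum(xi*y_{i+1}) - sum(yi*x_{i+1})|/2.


sum(xi*y_{i+1}) = 11*(-2) - 16*(-15) - 5*(-15) + 4*11 = 337
sum(yi*x_{i+1}) = 11*(-16) - 2*(-5) - 15*4 - 15*11 = -391
Area = |337 + 391|/2 = 728/2 = 364.0000

364.0000 sq units


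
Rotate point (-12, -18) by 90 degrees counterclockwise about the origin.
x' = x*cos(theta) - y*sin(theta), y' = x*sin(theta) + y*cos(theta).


cos(90) = 0, sin(90) = 1
x' = -12*0 + 18*1 = 18
y' = -12*1 - 18*0 = -12

(18, -12)


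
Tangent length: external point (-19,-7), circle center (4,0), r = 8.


d = sqrt((-19-4)^2 + (-7-0)^2) = sqrt(529+49) = 24.0416
L = sqrt(578.0000 - 64) = sqrt(514.0000) = 22.6716

22.6716


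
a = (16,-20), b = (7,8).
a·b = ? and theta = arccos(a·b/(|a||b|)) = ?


a·b = 16*7 - 20*8 = 112 - 160 = -48
|a| = sqrt(256+400) = 25.6125
|b| = sqrt(49+64) = 10.6301
cos(theta) = -48/(sqrt(656)*sqrt(113)) = -48/sqrt(74128) = -0.176299
theta = arccos(-48/sqrt(74128)) = 100.1543 degrees

a·b = -48, theta = 100.1543 deg


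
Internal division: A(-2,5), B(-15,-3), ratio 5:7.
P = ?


Px = (5*(-15) + 7*(-2))/12 = -89/12 = -7.4167
Py = (5*(-3) + 7*5)/12 = 20/12 = 1.6667

P = (-7.4167, 1.6667)


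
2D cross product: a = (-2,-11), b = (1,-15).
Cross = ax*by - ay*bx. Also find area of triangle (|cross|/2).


cross = -2*(-15) + 11*1 = 30 + 11 = 41
Triangle area = |41|/2 = 41/2 = 20.5000

cross = 41, triangle area = 20.5000


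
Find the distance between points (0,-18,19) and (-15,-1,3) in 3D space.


dx=-15, dy=17, dz=-16
d = sqrt(225+289+256) = sqrt(770) = 27.7489

27.7489


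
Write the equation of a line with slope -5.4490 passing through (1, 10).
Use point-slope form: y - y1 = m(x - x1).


y - 10 = -5.4490(x - 1)
y = -5.4490x + 10 + 5.4490*1
y = -5.4490x + 15.4490

y = -5.4490x + 15.4490


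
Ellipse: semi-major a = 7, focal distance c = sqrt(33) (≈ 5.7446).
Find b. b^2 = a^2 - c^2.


b^2 = 7^2 - (sqrt(33))^2 = 49 - 33 = 16
b = sqrt(16) = 4

b = 4


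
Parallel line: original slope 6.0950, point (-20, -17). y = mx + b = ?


Parallel lines have equal slopes.
m2 = 6.0950
b2 = -17 - 6.0950*(-20) = 104.9000

y = 6.0950x + 104.9000


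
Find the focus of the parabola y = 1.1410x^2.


a = 1.1410
4a = 4.5640
focus = (0, 1/4.5640) = (0, 0.2191)

Focus = (0, 0.2191)


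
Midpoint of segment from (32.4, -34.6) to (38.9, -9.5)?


Mx = (32.4 + 38.9)/2 = 71.3/2 = 35.6500
My = (-34.6 - 9.5)/2 = -44.1/2 = -22.0500

(35.6500, -22.0500)


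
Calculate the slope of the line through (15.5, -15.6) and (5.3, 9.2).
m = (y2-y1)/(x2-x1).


dy = 9.2 + 15.6 = 24.8
dx = 5.3 - 15.5 = -10.2
m = 24.8/(-10.2) = -2.4314

m = -2.4314


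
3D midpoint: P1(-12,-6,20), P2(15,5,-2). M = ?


Mx = (-12+15)/2 = 1.5000
My = (-6+5)/2 = -0.5000
Mz = (20- 2)/2 = 9.0000

M = (1.5000, -0.5000, 9.0000)


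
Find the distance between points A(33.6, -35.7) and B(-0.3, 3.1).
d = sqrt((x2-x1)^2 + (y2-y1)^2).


dx = -0.3 - 33.6 = -33.9
dy = 3.1 + 35.7 = 38.8
d = sqrt(1149.21 + 1505.44) = sqrt(2654.65) = 51.5233

51.5233


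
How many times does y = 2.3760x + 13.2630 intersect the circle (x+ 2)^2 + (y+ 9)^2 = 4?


Substitute y = 2.3760x + 13.2630: (x+ 2)^2 + (2.3760x+13.2630+ 9)^2 = 4
Expand to Ax^2 + Bx + C = 0, where b-k = 22.263
A = 1+m^2 = 6.645376
B = 2(m(b-k) - h) = 2(2.3760*22.263 + 2) = 109.793776
C = h^2 + (b-k)^2 - r^2 = 4 + 495.641169 - 4 = 495.641169
disc = B^2-4AC = 12054.6732 - 13174.8877 = -1120.2145
disc < 0

0 intersection points


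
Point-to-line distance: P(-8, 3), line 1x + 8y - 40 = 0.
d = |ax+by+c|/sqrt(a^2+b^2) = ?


|1*(-8) + 8*3 - 40| = |-24| = 24
sqrt(1 + 64) = sqrt(65) = 8.0623
d = 24/sqrt(65) = 2.9768

2.9768


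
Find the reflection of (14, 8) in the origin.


Reflection rule for origin: (-x, -y)
(14, 8) -> (-14, -8)

(-14, -8)


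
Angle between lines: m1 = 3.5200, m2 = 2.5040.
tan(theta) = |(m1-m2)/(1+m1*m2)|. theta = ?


m1-m2 = 1.016
1+m1*m2 = 9.81408
tan(theta) = |1.016/9.81408| = 0.103525
theta = arctan(|1.016/9.81408|) = 5.9105 degrees (acute angle)

5.9105 degrees


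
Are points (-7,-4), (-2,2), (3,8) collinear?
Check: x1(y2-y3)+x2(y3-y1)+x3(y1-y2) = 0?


-7*(2-8) - 2*(8+ 4) + 3*(-4-2)
= 42 - 24 - 18 = 0

Yes, collinear (determinant = 0)


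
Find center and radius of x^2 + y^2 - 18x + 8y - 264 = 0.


h = -D/2 = 18/2 = 9
k = -E/2 = -8/2 = -4
r^2 = h^2 + k^2 - F = 81 + 16 + 264 = 361
r = 19

Center (9, -4), radius = 19


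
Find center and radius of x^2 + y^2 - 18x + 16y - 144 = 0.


h = -D/2 = 18/2 = 9
k = -E/2 = -16/2 = -8
r^2 = h^2 + k^2 - F = 81 + 64 + 144 = 289
r = 17

Center (9, -8), radius = 17


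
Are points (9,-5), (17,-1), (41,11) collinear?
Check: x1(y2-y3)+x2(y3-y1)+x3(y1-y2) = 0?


9*(-1-11) + 17*(11+ 5) + 41*(-5+ 1)
= -108 + 272 - 164 = 0

Yes, collinear (determinant = 0)


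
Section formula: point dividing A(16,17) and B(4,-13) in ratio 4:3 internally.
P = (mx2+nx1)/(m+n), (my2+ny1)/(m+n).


Px = (4*4 + 3*16)/7 = 64/7 = 9.1429
Py = (4*(-13) + 3*17)/7 = -1/7 = -0.1429

P = (9.1429, -0.1429)


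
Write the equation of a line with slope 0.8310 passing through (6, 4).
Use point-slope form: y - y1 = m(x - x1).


y - 4 = 0.8310(x - 6)
y = 0.8310x + 4 - 0.8310*6
y = 0.8310x - 0.9860

y = 0.8310x - 0.9860


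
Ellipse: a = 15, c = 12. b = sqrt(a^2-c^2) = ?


b^2 = 15^2 - (12)^2 = 225 - 144 = 81
b = sqrt(81) = 9

b = 9


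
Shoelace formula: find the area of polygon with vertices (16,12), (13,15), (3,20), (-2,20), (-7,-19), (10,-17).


sum(xi*y_{i+1}) = 16*15 + 13*20 + 3*20 - 2*(-19) - 7*(-17) + 10*12 = 837
sum(yi*x_{i+1}) = 12*13 + 15*3 + 20*(-2) + 20*(-7) - 19*10 - 17*16 = -441
Area = |837 + 441|/2 = 1278/2 = 639.0000

639.0000 sq units


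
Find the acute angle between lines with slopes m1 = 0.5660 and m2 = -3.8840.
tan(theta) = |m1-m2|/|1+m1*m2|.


m1-m2 = 4.45
1+m1*m2 = -1.198344
tan(theta) = |4.45/(-1.198344)| = 3.713458
theta = arctan(|4.45/(-1.198344)|) = 74.9283 degrees (acute angle)

74.9283 degrees


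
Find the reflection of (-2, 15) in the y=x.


Reflection rule for y=x: (y, x)
(-2, 15) -> (15, -2)

(15, -2)


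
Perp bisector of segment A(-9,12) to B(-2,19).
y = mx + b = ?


Midpoint = (-5.5, 15.5)
Slope of AB = dy/dx = 7/7 = 1.0000
Perp slope = -dx/dy = -7/7 = -1.0000
b = My - (perp slope)*Mx = 15.5 + (7*(-5.5))/7 = 15.5 - 5.5000 = 10.0000

y = -1.0000x + 10.0000


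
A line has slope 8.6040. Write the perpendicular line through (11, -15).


Perpendicular slope = -1/m1 = -1/8.6040 = -0.1162
b2 = y0 - m2*x0 = -15 + 11/8.6040 = -15 + 1.2785 = -13.7215

y = -0.1162x - 13.7215


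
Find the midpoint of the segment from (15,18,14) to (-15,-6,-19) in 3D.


Mx = (15- 15)/2 = 0
My = (18- 6)/2 = 6.0000
Mz = (14- 19)/2 = -2.5000

M = (0, 6.0000, -2.5000)


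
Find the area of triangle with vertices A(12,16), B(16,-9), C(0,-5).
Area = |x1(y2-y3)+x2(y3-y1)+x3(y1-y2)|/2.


12*(-9+ 5) = -48
16*(-5-16) = -336
0*(16+ 9) = 0
sum = -384
Area = |-384|/2 = 192.0000

192.0000 sq units


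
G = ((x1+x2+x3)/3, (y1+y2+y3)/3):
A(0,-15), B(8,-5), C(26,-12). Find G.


Gx = (0+8+26)/3 = 34/3 = 11.3333
Gy = (-15- 5- 12)/3 = -32/3 = -10.6667

G = (11.3333, -10.6667)


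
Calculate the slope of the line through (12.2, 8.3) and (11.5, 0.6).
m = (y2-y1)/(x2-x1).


dy = 0.6 - 8.3 = -7.7
dx = 11.5 - 12.2 = -0.7
m = -7.7/(-0.7) = 11.0000

m = 11.0000


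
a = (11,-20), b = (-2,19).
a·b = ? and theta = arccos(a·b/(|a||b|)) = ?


a·b = 11*(-2) - 20*19 = -22 - 380 = -402
|a| = sqrt(121+400) = 22.8254
|b| = sqrt(4+361) = 19.1050
cos(theta) = -402/(sqrt(521)*sqrt(365)) = -402/sqrt(190165) = -0.921851
theta = arccos(-402/sqrt(190165)) = 157.1982 degrees

a·b = -402, theta = 157.1982 deg


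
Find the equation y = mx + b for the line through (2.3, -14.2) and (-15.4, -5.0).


m = (9.2)/(-17.7) = -0.5198
b = y1 - m*x1 = -14.2 - (9.2*2.3)/(-17.7) = -14.2 + 1.1955 = -13.0045

y = -0.5198x - 13.0045


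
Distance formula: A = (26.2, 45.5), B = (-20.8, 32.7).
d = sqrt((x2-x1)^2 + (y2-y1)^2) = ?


dx = -20.8 - 26.2 = -47.0
dy = 32.7 - 45.5 = -12.8
d = sqrt(2209.0 + 163.84) = sqrt(2372.84) = 48.7118

48.7118


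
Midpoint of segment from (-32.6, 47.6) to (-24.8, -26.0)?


Mx = (-32.6 - 24.8)/2 = -57.4/2 = -28.7000
My = (47.6 - 26.0)/2 = 21.6/2 = 10.8000

(-28.7000, 10.8000)


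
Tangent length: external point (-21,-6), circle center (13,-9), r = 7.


d = sqrt((-21-13)^2 + (-6+ 9)^2) = sqrt(1156+9) = 34.1321
L = sqrt(1165.0000 - 49) = sqrt(1116.0000) = 33.4066

33.4066


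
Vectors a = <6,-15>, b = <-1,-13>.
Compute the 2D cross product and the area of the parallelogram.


cross = 6*(-13) + 15*(-1) = -78 - 15 = -93
Parallelogram area = |-93| = 93

cross = -93, parallelogram area = 93


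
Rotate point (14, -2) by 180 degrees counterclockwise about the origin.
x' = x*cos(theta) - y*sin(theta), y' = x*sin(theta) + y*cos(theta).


cos(180) = -1, sin(180) = 0
x' = 14*(-1) + 2*0 = -14
y' = 14*0 - 2*(-1) = 2

(-14, 2)


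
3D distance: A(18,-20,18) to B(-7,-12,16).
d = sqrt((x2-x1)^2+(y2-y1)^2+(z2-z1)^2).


dx=-25, dy=8, dz=-2
d = sqrt(625+64+4) = sqrt(693) = 26.3249

26.3249


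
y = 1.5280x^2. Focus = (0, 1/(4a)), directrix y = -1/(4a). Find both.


a = 1.5280
1/(4a) = 0.1636
Focus = (0, 0.1636)
Directrix: y = -0.1636

Focus = (0, 0.1636), Directrix: y = -0.1636


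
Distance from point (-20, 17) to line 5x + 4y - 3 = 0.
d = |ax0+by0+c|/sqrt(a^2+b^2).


|5*(-20) + 4*17 - 3| = |-35| = 35
sqrt(25 + 16) = sqrt(41) = 6.4031
d = 35/sqrt(41) = 5.4661

5.4661


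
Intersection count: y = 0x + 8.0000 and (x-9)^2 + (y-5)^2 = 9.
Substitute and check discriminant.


Substitute y = 0x + 8.0000: (x-9)^2 + (0x+8.0000-5)^2 = 9
Expand to Ax^2 + Bx + C = 0, where b-k = 3
A = 1+m^2 = 1
B = 2(m(b-k) - h) = 2(0*3 - 9) = -18
C = h^2 + (b-k)^2 - r^2 = 81 + 9 - 9 = 81
disc = B^2-4AC = 324.0000 - 324.0000 = 0
disc = 0

1 intersection point (tangent)


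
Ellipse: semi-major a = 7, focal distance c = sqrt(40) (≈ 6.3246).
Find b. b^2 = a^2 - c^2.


b^2 = 7^2 - (sqrt(40))^2 = 49 - 40 = 9
b = sqrt(9) = 3

b = 3


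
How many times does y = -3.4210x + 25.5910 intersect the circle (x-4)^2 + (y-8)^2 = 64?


Substitute y = -3.4210x + 25.5910: (x-4)^2 + (-3.4210x+25.5910-8)^2 = 64
Expand to Ax^2 + Bx + C = 0, where b-k = 17.591
A = 1+m^2 = 12.703241
B = 2(m(b-k) - h) = 2(-3.4210*17.591 - 4) = -128.357622
C = h^2 + (b-k)^2 - r^2 = 16 + 309.443281 - 64 = 261.443281
disc = B^2-4AC = 16475.6791 - 13284.7080 = 3190.9711
disc > 0

2 intersection points


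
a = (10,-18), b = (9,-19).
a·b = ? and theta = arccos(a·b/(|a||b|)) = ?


a·b = 10*9 - 18*(-19) = 90 + 342 = 432
|a| = sqrt(100+324) = 20.5913
|b| = sqrt(81+361) = 21.0238
cos(theta) = 432/(sqrt(424)*sqrt(442)) = 432/sqrt(187408) = 0.997906
theta = arccos(432/sqrt(187408)) = 3.7084 degrees

a·b = 432, theta = 3.7084 deg


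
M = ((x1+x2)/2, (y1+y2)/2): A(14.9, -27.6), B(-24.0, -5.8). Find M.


Mx = (14.9 - 24.0)/2 = -9.1/2 = -4.5500
My = (-27.6 - 5.8)/2 = -33.4/2 = -16.7000

(-4.5500, -16.7000)


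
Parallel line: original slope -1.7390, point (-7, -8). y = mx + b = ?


Parallel lines have equal slopes.
m2 = -1.7390
b2 = -8 + 1.7390*(-7) = -20.1730

y = -1.7390x - 20.1730


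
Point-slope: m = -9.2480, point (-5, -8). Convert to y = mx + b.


y + 8 = -9.2480(x + 5)
y = -9.2480x - 8 + 9.2480*(-5)
y = -9.2480x - 54.2400

y = -9.2480x - 54.2400


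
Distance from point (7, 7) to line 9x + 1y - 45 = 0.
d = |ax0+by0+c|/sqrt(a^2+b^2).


|9*7 + 1*7 - 45| = |25| = 25
sqrt(81 + 1) = sqrt(82) = 9.0554
d = 25/sqrt(82) = 2.7608

2.7608


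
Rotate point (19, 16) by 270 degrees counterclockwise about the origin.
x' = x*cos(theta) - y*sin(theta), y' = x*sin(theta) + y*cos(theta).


cos(270) = 0, sin(270) = -1
x' = 19*0 - 16*(-1) = 16
y' = 19*(-1) + 16*0 = -19

(16, -19)


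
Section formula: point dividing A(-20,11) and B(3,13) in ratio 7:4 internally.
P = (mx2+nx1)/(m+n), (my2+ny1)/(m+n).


Px = (7*3 + 4*(-20))/11 = -59/11 = -5.3636
Py = (7*13 + 4*11)/11 = 135/11 = 12.2727

P = (-5.3636, 12.2727)


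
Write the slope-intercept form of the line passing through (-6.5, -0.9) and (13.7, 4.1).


m = (5.0)/(20.2) = 0.2475
b = y1 - m*x1 = -0.9 - (5.0*(-6.5))/(20.2) = -0.9 + 1.6089 = 0.7089

y = 0.2475x + 0.7089


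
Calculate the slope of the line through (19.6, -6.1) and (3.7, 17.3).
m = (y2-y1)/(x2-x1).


dy = 17.3 + 6.1 = 23.4
dx = 3.7 - 19.6 = -15.9
m = 23.4/(-15.9) = -1.4717

m = -1.4717


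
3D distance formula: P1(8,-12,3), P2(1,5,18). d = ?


dx=-7, dy=17, dz=15
d = sqrt(49+289+225) = sqrt(563) = 23.7276

23.7276


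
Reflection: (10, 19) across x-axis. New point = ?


Reflection rule for x-axis: (x, -y)
(10, 19) -> (10, -19)

(10, -19)


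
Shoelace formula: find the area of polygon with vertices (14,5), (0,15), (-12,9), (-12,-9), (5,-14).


sum(xi*y_{i+1}) = 14*15 + 0*9 - 12*(-9) - 12*(-14) + 5*5 = 511
sum(yi*x_{i+1}) = 5*0 + 15*(-12) + 9*(-12) - 9*5 - 14*14 = -529
Area = |511 + 529|/2 = 1040/2 = 520.0000

520.0000 sq units
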